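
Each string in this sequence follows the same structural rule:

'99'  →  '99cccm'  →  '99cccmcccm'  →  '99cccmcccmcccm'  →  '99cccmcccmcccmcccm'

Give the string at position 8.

The strings grow by a fixed suffix cccm each time.
From 99cccmcccmcccmcccm, 3 further steps: 99cccmcccmcccmcccm → 99cccmcccmcccmcccmcccm → 99cccmcccmcccmcccmcccmcccm → (answer).

99cccmcccmcccmcccmcccmcccmcccm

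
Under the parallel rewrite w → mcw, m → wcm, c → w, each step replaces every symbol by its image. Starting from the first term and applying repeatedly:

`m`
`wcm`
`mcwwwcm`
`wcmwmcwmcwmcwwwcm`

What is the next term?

mcwwwcmmcwwcmwmcwwcmwmcwwcmwmcwmcwmcwwwcm

Applying the rule to each of the 17 symbols of wcmwmcwmcwmcwwwcm gives the pieces mcw w wcm mcw wcm w mcw wcm w mcw wcm w mcw mcw mcw w wcm, which concatenate to the answer.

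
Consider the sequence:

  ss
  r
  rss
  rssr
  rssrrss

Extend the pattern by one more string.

Each term (from the third on) is the previous term followed by the one before it: term 3 = r·ss = rss.
Continuing: rssrrss · rssr gives term 6.

rssrrssrssr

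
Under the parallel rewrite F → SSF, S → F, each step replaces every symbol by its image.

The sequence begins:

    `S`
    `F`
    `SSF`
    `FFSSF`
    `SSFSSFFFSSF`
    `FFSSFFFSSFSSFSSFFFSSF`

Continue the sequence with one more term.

SSFSSFFFSSFSSFSSFFFSSFFFSSFFFSSFSSFSSFFFSSF

Replace each of the 21 characters of FFSSFFFSSFSSFSSFFFSSF in place — SSF SSF F F SSF SSF SSF F F SSF F F SSF F F SSF SSF SSF F F SSF — and concatenate.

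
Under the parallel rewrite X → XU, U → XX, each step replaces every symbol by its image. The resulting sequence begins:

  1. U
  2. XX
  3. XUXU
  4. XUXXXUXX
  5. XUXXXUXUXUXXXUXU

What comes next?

Rewriting the 16 symbols of XUXXXUXUXUXXXUXU one by one yields XU XX XU XU XU XX XU XX XU XX XU XU XU XX XU XX; concatenated:

XUXXXUXUXUXXXUXXXUXXXUXUXUXXXUXX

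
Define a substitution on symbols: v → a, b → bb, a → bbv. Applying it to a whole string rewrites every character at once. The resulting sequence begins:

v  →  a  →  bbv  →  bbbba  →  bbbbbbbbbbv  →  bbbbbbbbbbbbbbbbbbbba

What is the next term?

Applying the rule to each of the 21 symbols of bbbbbbbbbbbbbbbbbbbba gives the pieces bb bb bb bb bb bb bb bb bb bb bb bb bb bb bb bb bb bb bb bb bbv, which concatenate to the answer.

bbbbbbbbbbbbbbbbbbbbbbbbbbbbbbbbbbbbbbbbbbv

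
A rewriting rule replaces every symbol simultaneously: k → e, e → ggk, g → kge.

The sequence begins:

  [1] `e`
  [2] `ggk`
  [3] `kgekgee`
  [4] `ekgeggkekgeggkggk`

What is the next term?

Rewriting the 17 symbols of ekgeggkekgeggkggk one by one yields ggk e kge ggk kge kge e ggk e kge ggk kge kge e kge kge e; concatenated:

ggkekgeggkkgekgeeggkekgeggkkgekgeekgekgee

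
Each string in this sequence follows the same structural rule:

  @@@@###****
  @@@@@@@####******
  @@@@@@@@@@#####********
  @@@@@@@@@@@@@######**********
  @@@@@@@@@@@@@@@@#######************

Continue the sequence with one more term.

Term n consists of 3n-2 @'s, followed by n+1 #'s, followed by 2n *'s, where the shown terms are n = 2, 3, 4, 5, 6.
For the next term, n = 7, so the run lengths are 19, 8, 14.

@@@@@@@@@@@@@@@@@@@########**************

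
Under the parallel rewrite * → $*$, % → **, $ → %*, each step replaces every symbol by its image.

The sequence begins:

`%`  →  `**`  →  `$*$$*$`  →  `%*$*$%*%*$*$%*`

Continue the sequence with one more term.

**$*$%*$*$%***$*$**$*$%*$*$%***$*$

Replace each of the 14 characters of %*$*$%*%*$*$%* in place — ** $*$ %* $*$ %* ** $*$ ** $*$ %* $*$ %* ** $*$ — and concatenate.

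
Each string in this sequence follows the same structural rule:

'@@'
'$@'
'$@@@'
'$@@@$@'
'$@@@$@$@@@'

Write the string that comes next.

$@@@$@$@@@$@@@$@

From term 3 onward, concatenate the last term with the second-to-last: $@·@@ = $@@@, $@@@·$@ = $@@@$@, …
The next term joins $@@@$@$@@@ and $@@@$@.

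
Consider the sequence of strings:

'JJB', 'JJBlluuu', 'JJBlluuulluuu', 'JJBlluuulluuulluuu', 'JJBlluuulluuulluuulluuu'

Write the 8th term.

The strings grow by a fixed suffix lluuu each time.
From JJBlluuulluuulluuulluuu, 3 further steps: JJBlluuulluuulluuulluuu → JJBlluuulluuulluuulluuulluuu → JJBlluuulluuulluuulluuulluuulluuu → (answer).

JJBlluuulluuulluuulluuulluuulluuulluuu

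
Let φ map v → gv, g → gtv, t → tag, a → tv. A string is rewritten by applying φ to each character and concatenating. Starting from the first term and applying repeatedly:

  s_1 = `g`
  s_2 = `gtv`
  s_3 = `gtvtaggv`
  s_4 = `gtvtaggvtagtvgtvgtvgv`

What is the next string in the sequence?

gtvtaggvtagtvgtvgtvgvtagtvgtvtaggvgtvtaggvgtvtaggvgtvgv

Replace each of the 21 characters of gtvtaggvtagtvgtvgtvgv in place — gtv tag gv tag tv gtv gtv gv tag tv gtv tag gv gtv tag gv gtv tag gv gtv gv — and concatenate.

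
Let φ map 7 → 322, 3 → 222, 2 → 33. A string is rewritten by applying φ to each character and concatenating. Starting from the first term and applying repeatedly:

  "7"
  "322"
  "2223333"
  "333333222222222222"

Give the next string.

Rewriting the 18 symbols of 333333222222222222 one by one yields 222 222 222 222 222 222 33 33 33 33 33 33 33 33 33 33 33 33; concatenated:

222222222222222222333333333333333333333333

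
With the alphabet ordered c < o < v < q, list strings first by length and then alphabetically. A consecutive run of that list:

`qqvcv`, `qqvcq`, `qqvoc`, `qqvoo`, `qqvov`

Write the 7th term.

qqvvc

Continuing the enumeration 2 steps past qqvov: qqvov → qqvoq → (answer).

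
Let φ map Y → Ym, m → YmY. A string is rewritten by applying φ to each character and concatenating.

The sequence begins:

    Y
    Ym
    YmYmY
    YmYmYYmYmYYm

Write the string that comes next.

Rewriting each symbol of YmYmYYmYmYYm: Y→Ym, m→YmY, Y→Ym, m→YmY, Y→Ym, Y→Ym, m→YmY, Y→Ym, m→YmY, Y→Ym, Y→Ym, m→YmY, which concatenates to Ym YmY Ym YmY Ym Ym YmY Ym YmY Ym Ym YmY.

YmYmYYmYmYYmYmYmYYmYmYYmYmYmY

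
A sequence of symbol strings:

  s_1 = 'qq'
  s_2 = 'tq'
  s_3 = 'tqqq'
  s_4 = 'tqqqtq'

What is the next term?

This is a Fibonacci-style word recurrence s(k) = s(k−1)·s(k−2): e.g. tq·qq = tqqq.
So term 5 is tqqqtq·tqqq.

tqqqtqtqqq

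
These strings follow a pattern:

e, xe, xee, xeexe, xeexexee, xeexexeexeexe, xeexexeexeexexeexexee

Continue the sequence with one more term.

xeexexeexeexexeexexeexeexexeexeexe

This is a Fibonacci-style word recurrence s(k) = s(k−1)·s(k−2): e.g. xe·e = xee.
So term 8 is xeexexeexeexexeexexee·xeexexeexeexe.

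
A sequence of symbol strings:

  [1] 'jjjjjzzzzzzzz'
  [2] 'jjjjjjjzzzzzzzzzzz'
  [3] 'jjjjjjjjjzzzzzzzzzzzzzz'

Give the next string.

jjjjjjjjjjjzzzzzzzzzzzzzzzzz

Each string has the form j^{2n+1} z^{3n+2}, where the shown terms are n = 2, 3, 4.
Setting n = 5 gives 11, 17 characters in each block.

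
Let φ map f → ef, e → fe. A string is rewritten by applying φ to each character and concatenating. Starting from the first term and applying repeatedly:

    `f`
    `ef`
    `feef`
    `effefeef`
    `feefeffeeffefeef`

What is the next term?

Applying the rule to each of the 16 symbols of feefeffeeffefeef gives the pieces ef fe fe ef fe ef ef fe fe ef ef fe ef fe fe ef, which concatenate to the answer.

effefeeffeefeffefeefeffeeffefeef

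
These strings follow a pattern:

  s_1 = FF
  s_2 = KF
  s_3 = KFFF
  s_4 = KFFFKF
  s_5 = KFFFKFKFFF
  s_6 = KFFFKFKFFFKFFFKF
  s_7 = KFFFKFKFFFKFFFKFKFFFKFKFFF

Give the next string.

Each term (from the third on) is the previous term followed by the one before it: term 3 = KF·FF = KFFF.
The next term joins KFFFKFKFFFKFFFKFKFFFKFKFFF and KFFFKFKFFFKFFFKF.

KFFFKFKFFFKFFFKFKFFFKFKFFFKFFFKFKFFFKFFFKF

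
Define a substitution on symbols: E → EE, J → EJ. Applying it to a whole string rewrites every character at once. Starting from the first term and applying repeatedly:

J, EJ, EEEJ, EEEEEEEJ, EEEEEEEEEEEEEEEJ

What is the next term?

Rewriting the 16 symbols of EEEEEEEEEEEEEEEJ one by one yields EE EE EE EE EE EE EE EE EE EE EE EE EE EE EE EJ; concatenated:

EEEEEEEEEEEEEEEEEEEEEEEEEEEEEEEJ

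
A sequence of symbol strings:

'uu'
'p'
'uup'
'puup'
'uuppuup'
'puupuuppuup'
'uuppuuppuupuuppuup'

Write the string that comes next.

puupuuppuupuuppuuppuupuuppuup

This is a Fibonacci-style word recurrence s(k) = s(k−2)·s(k−1): e.g. uu·p = uup.
The next term joins puupuuppuup and uuppuuppuupuuppuup.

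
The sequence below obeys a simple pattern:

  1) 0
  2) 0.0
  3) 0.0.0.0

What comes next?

Every step duplicates the string with '.' between the halves.
One more doubling of 0.0.0.0 gives the answer.

0.0.0.0.0.0.0.0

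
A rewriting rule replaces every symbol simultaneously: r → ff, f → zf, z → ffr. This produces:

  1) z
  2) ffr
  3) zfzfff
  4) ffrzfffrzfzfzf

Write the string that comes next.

zfzfffffrzfzfzfffffrzfffrzfffrzf

Applying the rule to each of the 14 symbols of ffrzfffrzfzfzf gives the pieces zf zf ff ffr zf zf zf ff ffr zf ffr zf ffr zf, which concatenate to the answer.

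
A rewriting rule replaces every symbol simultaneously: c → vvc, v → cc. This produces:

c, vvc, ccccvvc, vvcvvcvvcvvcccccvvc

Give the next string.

Applying the rule to each of the 19 symbols of vvcvvcvvcvvcccccvvc gives the pieces cc cc vvc cc cc vvc cc cc vvc cc cc vvc vvc vvc vvc vvc cc cc vvc, which concatenate to the answer.

ccccvvcccccvvcccccvvcccccvvcvvcvvcvvcvvcccccvvc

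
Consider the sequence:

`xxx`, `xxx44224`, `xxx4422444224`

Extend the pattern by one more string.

xxx442244422444224

Each term is the previous one with 44224 appended.
So the next term is xxx4422444224·44224.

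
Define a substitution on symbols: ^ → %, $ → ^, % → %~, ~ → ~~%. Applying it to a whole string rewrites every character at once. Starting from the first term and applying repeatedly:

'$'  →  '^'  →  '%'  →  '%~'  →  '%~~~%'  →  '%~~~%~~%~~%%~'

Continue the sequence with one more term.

%~~~%~~%~~%%~~~%~~%%~~~%~~%%~%~~~%

Applying the rule to each of the 13 symbols of %~~~%~~%~~%%~ gives the pieces %~ ~~% ~~% ~~% %~ ~~% ~~% %~ ~~% ~~% %~ %~ ~~%, which concatenate to the answer.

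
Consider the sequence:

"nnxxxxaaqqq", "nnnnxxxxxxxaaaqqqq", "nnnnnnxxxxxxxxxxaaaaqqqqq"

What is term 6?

Each string has the form n^{2n} x^{3n+1} a^{n+1} q^{n+2} (n = 1, 2, …).
Setting n = 6 gives 12, 19, 7, 8 characters in each block.

nnnnnnnnnnnnxxxxxxxxxxxxxxxxxxxaaaaaaaqqqqqqqq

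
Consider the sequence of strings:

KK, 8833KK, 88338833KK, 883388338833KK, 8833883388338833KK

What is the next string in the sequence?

88338833883388338833KK

The strings grow by a fixed prefix 8833 each time.
So the next term is 8833·8833883388338833KK.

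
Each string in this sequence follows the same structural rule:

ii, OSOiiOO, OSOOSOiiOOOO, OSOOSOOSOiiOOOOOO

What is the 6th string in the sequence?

Every step adds OSO to the front and OO to the end of the previous string.
From OSOOSOOSOiiOOOOOO, 2 further steps: OSOOSOOSOiiOOOOOO → OSOOSOOSOOSOiiOOOOOOOO → (answer).

OSOOSOOSOOSOOSOiiOOOOOOOOOO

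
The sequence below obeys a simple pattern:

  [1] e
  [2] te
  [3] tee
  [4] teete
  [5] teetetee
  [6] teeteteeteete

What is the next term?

teeteteeteeteteetetee

From term 3 onward, concatenate the last term with the second-to-last: te·e = tee, tee·te = teete, …
Continuing: teeteteeteete · teetetee gives term 7.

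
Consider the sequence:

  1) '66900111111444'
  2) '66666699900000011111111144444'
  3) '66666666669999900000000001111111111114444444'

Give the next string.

Each string has the form 6^{4n-2} 9^{2n-1} 0^{4n-2} 1^{3n+3} 4^{2n+1} (n = 1, 2, …).
Setting n = 4 gives 14, 7, 14, 15, 9 characters in each block.

66666666666666999999900000000000000111111111111111444444444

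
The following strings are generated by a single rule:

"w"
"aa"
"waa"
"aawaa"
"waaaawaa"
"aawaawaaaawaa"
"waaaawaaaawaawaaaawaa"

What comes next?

aawaawaaaawaawaaaawaaaawaawaaaawaa

This is a Fibonacci-style word recurrence s(k) = s(k−2)·s(k−1): e.g. w·aa = waa.
Continuing: aawaawaaaawaa · waaaawaaaawaawaaaawaa gives term 8.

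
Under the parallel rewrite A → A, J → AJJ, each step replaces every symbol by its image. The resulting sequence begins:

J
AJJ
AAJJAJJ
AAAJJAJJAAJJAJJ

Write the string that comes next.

Applying the rule to each of the 15 symbols of AAAJJAJJAAJJAJJ gives the pieces A A A AJJ AJJ A AJJ AJJ A A AJJ AJJ A AJJ AJJ, which concatenate to the answer.

AAAAJJAJJAAJJAJJAAAJJAJJAAJJAJJ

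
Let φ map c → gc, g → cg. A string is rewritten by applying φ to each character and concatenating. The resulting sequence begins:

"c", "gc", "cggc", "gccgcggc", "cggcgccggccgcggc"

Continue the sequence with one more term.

gccgcggccggcgccgcggcgccggccgcggc

φ(cggcgccggccgcggc) expands symbol-by-symbol to gc cg cg gc cg gc gc cg cg gc gc cg gc cg cg gc; joining the 16 pieces gives the next term.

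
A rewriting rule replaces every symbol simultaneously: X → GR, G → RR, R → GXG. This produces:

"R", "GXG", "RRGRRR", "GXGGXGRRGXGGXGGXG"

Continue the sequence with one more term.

RRGRRRRRGRRRGXGGXGRRGRRRRRGRRRRRGRRR

φ(GXGGXGRRGXGGXGGXG) expands symbol-by-symbol to RR GR RR RR GR RR GXG GXG RR GR RR RR GR RR RR GR RR; joining the 17 pieces gives the next term.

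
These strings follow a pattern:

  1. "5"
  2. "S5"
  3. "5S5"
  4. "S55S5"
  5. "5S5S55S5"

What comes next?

S55S55S5S55S5

From term 3 onward, concatenate the second-to-last term with the last: 5·S5 = 5S5, S5·5S5 = S55S5, …
Continuing: S55S5 · 5S5S55S5 gives term 6.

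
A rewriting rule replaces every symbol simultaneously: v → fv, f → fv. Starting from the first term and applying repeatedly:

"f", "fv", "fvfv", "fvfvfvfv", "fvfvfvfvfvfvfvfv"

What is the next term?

Replace each of the 16 characters of fvfvfvfvfvfvfvfv in place — fv fv fv fv fv fv fv fv fv fv fv fv fv fv fv fv — and concatenate.

fvfvfvfvfvfvfvfvfvfvfvfvfvfvfvfv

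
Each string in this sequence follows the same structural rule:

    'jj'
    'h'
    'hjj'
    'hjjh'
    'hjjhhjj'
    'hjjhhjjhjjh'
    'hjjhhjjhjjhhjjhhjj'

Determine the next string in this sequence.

From term 3 onward, concatenate the last term with the second-to-last: h·jj = hjj, hjj·h = hjjh, …
The next term joins hjjhhjjhjjhhjjhhjj and hjjhhjjhjjh.

hjjhhjjhjjhhjjhhjjhjjhhjjhjjh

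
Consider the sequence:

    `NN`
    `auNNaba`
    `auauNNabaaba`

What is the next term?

auauauNNabaabaaba

Each term wraps the previous one in au on the left and aba on the right.
So the next term is au·auauNNabaaba·aba.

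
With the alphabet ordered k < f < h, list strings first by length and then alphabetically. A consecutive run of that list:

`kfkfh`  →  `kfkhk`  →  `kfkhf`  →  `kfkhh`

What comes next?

Treat kfkhh as a base-3 numeral over the given alphabet and add one, carrying through any trailing h's.

kffkk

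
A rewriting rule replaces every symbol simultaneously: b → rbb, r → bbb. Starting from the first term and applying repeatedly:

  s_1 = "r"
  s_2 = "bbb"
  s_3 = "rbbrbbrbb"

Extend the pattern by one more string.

bbbrbbrbbbbbrbbrbbbbbrbbrbb

Apply φ to rbbrbbrbb symbol by symbol: r→bbb, b→rbb, b→rbb, r→bbb, b→rbb, b→rbb, r→bbb, b→rbb, b→rbb; joined: bbb rbb rbb bbb rbb rbb bbb rbb rbb.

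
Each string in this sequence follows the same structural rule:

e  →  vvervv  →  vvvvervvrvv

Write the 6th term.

vvvvvvvvvvervvrvvrvvrvvrvv

s(k+1) = vv·s(k)·rvv, so each term gains vv as a prefix and rvv as a suffix.
From vvvvervvrvv, 3 further steps: vvvvervvrvv → vvvvvvervvrvvrvv → vvvvvvvvervvrvvrvvrvv → (answer).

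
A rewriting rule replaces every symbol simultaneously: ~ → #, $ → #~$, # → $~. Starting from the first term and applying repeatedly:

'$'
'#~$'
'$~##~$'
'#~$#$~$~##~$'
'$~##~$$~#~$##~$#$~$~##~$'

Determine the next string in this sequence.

Replace each of the 24 characters of $~##~$$~#~$##~$#$~$~##~$ in place — #~$ # $~ $~ # #~$ #~$ # $~ # #~$ $~ $~ # #~$ $~ #~$ # #~$ # $~ $~ # #~$ — and concatenate.

#~$#$~$~##~$#~$#$~##~$$~$~##~$$~#~$##~$#$~$~##~$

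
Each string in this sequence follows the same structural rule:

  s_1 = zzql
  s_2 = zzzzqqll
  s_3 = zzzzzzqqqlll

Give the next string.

zzzzzzzzqqqqllll

Each string has the form z^{2n} q^{n} l^{n} (n = 1, 2, …).
For the next term, n = 4, so the run lengths are 8, 4, 4.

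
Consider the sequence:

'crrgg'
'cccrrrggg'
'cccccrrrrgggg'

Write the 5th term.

cccccccccrrrrrrgggggg

Each string has the form c^{2n-1} r^{n+1} g^{n+1} (n = 1, 2, …).
For term 5, n = 5, so the run lengths are 9, 6, 6.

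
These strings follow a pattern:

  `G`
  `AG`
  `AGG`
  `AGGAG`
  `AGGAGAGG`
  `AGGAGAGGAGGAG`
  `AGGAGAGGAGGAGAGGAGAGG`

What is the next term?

Each term (from the third on) is the previous term followed by the one before it: term 3 = AG·G = AGG.
Continuing: AGGAGAGGAGGAGAGGAGAGG · AGGAGAGGAGGAG gives term 8.

AGGAGAGGAGGAGAGGAGAGGAGGAGAGGAGGAG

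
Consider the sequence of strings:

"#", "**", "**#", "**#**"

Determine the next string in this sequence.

**#****#

Each term (from the third on) is the previous term followed by the one before it: term 3 = **·# = **#.
So term 5 is **#**·**#.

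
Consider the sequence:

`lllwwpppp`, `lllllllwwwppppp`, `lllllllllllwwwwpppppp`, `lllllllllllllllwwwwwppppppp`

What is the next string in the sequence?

lllllllllllllllllllwwwwwwpppppppp

Term n consists of 4n-1 l's, followed by n+1 w's, followed by n+3 p's (n = 1, 2, …).
Setting n = 5 gives 19, 6, 8 characters in each block.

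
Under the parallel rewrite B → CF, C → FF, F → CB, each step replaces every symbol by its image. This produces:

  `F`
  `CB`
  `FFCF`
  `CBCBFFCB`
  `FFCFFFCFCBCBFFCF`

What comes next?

Rewriting the 16 symbols of FFCFFFCFCBCBFFCF one by one yields CB CB FF CB CB CB FF CB FF CF FF CF CB CB FF CB; concatenated:

CBCBFFCBCBCBFFCBFFCFFFCFCBCBFFCB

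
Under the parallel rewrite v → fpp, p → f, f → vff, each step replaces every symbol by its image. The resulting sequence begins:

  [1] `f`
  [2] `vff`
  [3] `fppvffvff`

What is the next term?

Apply φ to fppvffvff symbol by symbol: f→vff, p→f, p→f, v→fpp, f→vff, f→vff, v→fpp, f→vff, f→vff; joined: vff f f fpp vff vff fpp vff vff.

vfffffppvffvfffppvffvff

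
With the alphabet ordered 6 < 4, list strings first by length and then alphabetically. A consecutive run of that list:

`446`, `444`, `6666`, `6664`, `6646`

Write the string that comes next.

6644

The successor of 6646 increments the rightmost position that isn't already 4 and resets every position after it to 6.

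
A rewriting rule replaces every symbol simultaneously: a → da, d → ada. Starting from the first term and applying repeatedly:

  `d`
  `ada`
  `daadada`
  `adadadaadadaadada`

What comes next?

Applying the rule to each of the 17 symbols of adadadaadadaadada gives the pieces da ada da ada da ada da da ada da ada da da ada da ada da, which concatenate to the answer.

daadadaadadaadadadaadadaadadadaadadaadada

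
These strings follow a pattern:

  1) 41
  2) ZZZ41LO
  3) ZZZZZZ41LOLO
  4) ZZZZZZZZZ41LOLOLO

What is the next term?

s(k+1) = ZZZ·s(k)·LO, so each term gains ZZZ as a prefix and LO as a suffix.
One more step from ZZZZZZZZZ41LOLOLO gives the answer.

ZZZZZZZZZZZZ41LOLOLOLO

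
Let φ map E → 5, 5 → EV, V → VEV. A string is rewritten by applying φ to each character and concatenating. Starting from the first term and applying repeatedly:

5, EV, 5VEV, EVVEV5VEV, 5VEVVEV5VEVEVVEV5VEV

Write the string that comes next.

φ(5VEVVEV5VEVEVVEV5VEV) expands symbol-by-symbol to EV VEV 5 VEV VEV 5 VEV EV VEV 5 VEV 5 VEV VEV 5 VEV EV VEV 5 VEV; joining the 20 pieces gives the next term.

EVVEV5VEVVEV5VEVEVVEV5VEV5VEVVEV5VEVEVVEV5VEV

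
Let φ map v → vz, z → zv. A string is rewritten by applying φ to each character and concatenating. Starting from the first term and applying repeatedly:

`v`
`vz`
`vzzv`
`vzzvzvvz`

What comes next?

Rewriting each symbol of vzzvzvvz: v→vz, z→zv, z→zv, v→vz, z→zv, v→vz, v→vz, z→zv, which concatenates to vz zv zv vz zv vz vz zv.

vzzvzvvzzvvzvzzv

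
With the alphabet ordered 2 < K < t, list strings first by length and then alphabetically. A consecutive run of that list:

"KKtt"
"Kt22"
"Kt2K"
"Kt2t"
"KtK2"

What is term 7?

KtKt

Continuing the enumeration 2 steps past KtK2: KtK2 → KtKK → (answer).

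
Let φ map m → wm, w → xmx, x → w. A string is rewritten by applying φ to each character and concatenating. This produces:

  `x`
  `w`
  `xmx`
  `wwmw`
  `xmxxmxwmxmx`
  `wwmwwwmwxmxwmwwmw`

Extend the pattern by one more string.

Replace each of the 17 characters of wwmwwwmwxmxwmwwmw in place — xmx xmx wm xmx xmx xmx wm xmx w wm w xmx wm xmx xmx wm xmx — and concatenate.

xmxxmxwmxmxxmxxmxwmxmxwwmwxmxwmxmxxmxwmxmx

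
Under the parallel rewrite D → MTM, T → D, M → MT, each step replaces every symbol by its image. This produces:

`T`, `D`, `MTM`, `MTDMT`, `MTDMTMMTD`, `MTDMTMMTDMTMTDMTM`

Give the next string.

Replace each of the 17 characters of MTDMTMMTDMTMTDMTM in place — MT D MTM MT D MT MT D MTM MT D MT D MTM MT D MT — and concatenate.

MTDMTMMTDMTMTDMTMMTDMTDMTMMTDMT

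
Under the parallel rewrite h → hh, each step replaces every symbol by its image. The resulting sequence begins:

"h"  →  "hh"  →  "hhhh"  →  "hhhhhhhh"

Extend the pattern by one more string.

Rewriting each symbol of hhhhhhhh: h→hh, h→hh, h→hh, h→hh, h→hh, h→hh, h→hh, h→hh, which concatenates to hh hh hh hh hh hh hh hh.

hhhhhhhhhhhhhhhh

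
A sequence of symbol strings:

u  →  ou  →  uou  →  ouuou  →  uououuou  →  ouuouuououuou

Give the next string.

Each term (from the third on) is the two preceding terms concatenated in order: term 3 = u·ou = uou.
So term 7 is uououuou·ouuouuououuou.

uououuououuouuououuou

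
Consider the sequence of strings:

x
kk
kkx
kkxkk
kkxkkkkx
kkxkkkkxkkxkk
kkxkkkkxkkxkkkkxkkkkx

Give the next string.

Each term (from the third on) is the previous term followed by the one before it: term 3 = kk·x = kkx.
The next term joins kkxkkkkxkkxkkkkxkkkkx and kkxkkkkxkkxkk.

kkxkkkkxkkxkkkkxkkkkxkkxkkkkxkkxkk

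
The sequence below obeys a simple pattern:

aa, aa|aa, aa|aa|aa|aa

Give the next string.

s(k+1) = s(k)·|·s(k) — each term doubles the last with '|' between the halves.
Doubling aa|aa|aa|aa with '|' between the halves:

aa|aa|aa|aa|aa|aa|aa|aa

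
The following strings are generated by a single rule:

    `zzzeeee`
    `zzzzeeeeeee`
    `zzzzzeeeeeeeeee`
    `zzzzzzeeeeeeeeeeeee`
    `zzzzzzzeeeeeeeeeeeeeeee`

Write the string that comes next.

Each string has the form z^{n+2} e^{3n+1} (n = 1, 2, …).
Setting n = 6 gives 8, 19 characters in each block.

zzzzzzzzeeeeeeeeeeeeeeeeeee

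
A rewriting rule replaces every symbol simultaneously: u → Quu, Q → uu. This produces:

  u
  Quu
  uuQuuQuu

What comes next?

Apply φ to uuQuuQuu symbol by symbol: u→Quu, u→Quu, Q→uu, u→Quu, u→Quu, Q→uu, u→Quu, u→Quu; joined: Quu Quu uu Quu Quu uu Quu Quu.

QuuQuuuuQuuQuuuuQuuQuu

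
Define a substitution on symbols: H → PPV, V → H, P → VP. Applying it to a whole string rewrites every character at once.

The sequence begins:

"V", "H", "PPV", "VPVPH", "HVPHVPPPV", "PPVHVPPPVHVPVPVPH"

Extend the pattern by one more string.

Replace each of the 17 characters of PPVHVPPPVHVPVPVPH in place — VP VP H PPV H VP VP VP H PPV H VP H VP H VP PPV — and concatenate.

VPVPHPPVHVPVPVPHPPVHVPHVPHVPPPV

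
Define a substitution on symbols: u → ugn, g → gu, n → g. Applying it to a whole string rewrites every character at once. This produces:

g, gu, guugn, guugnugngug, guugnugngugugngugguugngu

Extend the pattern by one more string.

guugnugngugugngugguugnguugngugguugnguguugnugngugguugn

Applying the rule to each of the 24 symbols of guugnugngugugngugguugngu gives the pieces gu ugn ugn gu g ugn gu g gu ugn gu ugn gu g gu ugn gu gu ugn ugn gu g gu ugn, which concatenate to the answer.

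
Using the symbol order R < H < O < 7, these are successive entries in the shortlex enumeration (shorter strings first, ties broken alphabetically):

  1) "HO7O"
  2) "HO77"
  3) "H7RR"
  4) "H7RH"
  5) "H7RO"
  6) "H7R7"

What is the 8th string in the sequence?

Continuing the enumeration 2 steps past H7R7: H7R7 → H7HR → (answer).

H7HH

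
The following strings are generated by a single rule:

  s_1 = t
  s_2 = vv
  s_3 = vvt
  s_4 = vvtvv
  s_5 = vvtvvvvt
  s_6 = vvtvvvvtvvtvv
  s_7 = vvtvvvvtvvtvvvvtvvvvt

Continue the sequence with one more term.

vvtvvvvtvvtvvvvtvvvvtvvtvvvvtvvtvv

Each term (from the third on) is the previous term followed by the one before it: term 3 = vv·t = vvt.
The next term joins vvtvvvvtvvtvvvvtvvvvt and vvtvvvvtvvtvv.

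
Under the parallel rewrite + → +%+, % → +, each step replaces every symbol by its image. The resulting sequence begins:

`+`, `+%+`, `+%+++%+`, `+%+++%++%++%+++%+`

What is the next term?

Applying the rule to each of the 17 symbols of +%+++%++%++%+++%+ gives the pieces +%+ + +%+ +%+ +%+ + +%+ +%+ + +%+ +%+ + +%+ +%+ +%+ + +%+, which concatenate to the answer.

+%+++%++%++%+++%++%+++%++%+++%++%++%+++%+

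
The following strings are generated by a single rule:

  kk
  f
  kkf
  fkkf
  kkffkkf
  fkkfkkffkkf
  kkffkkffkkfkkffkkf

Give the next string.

fkkfkkffkkfkkffkkffkkfkkffkkf

This is a Fibonacci-style word recurrence s(k) = s(k−2)·s(k−1): e.g. kk·f = kkf.
The next term joins fkkfkkffkkf and kkffkkffkkfkkffkkf.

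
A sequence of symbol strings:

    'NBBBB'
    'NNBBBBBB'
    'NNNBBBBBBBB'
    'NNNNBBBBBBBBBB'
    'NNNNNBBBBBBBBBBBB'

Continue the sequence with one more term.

NNNNNNBBBBBBBBBBBBBB

Each string has the form N^{n-1} B^{2n}, where the shown terms are n = 2, 3, 4, 5, 6.
Setting n = 7 gives 6, 14 characters in each block.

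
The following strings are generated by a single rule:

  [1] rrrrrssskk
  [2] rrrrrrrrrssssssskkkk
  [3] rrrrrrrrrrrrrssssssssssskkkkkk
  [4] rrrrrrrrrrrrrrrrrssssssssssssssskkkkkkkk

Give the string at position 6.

Each string has the form r^{4n+1} s^{4n-1} k^{2n} (n = 1, 2, …).
For term 6, n = 6, so the run lengths are 25, 23, 12.

rrrrrrrrrrrrrrrrrrrrrrrrrssssssssssssssssssssssskkkkkkkkkkkk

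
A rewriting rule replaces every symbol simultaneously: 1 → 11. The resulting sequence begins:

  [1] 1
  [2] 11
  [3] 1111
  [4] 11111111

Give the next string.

1111111111111111

Rewriting each symbol of 11111111: 1→11, 1→11, 1→11, 1→11, 1→11, 1→11, 1→11, 1→11, which concatenates to 11 11 11 11 11 11 11 11.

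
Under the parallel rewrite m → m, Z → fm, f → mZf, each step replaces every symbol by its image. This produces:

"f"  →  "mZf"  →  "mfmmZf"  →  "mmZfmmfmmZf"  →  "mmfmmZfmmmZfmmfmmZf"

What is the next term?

Applying the rule to each of the 19 symbols of mmfmmZfmmmZfmmfmmZf gives the pieces m m mZf m m fm mZf m m m fm mZf m m mZf m m fm mZf, which concatenate to the answer.

mmmZfmmfmmZfmmmfmmZfmmmZfmmfmmZf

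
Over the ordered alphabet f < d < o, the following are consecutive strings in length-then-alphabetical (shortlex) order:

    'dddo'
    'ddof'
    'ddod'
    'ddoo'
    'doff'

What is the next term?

Treat doff as a base-3 numeral over the given alphabet and add one, carrying through any trailing o's.

dofd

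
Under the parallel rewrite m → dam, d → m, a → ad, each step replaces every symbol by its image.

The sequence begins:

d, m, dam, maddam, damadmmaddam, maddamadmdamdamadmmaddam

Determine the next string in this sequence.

damadmmaddamadmdammaddammaddamadmdamdamadmmaddam

φ(maddamadmdamdamadmmaddam) expands symbol-by-symbol to dam ad m m ad dam ad m dam m ad dam m ad dam ad m dam dam ad m m ad dam; joining the 24 pieces gives the next term.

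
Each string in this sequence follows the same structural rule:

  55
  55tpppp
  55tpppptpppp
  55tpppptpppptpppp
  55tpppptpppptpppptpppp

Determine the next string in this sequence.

Every step adds tpppp to the end: s(k+1) = s(k)·tpppp.
Applying this once more to 55tpppptpppptpppptpppp:

55tpppptpppptpppptpppptpppp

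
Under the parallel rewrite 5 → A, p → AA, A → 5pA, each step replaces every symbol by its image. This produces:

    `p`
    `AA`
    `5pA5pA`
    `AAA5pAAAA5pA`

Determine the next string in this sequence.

Rewriting each symbol of AAA5pAAAA5pA: A→5pA, A→5pA, A→5pA, 5→A, p→AA, A→5pA, A→5pA, A→5pA, A→5pA, 5→A, p→AA, A→5pA, which concatenates to 5pA 5pA 5pA A AA 5pA 5pA 5pA 5pA A AA 5pA.

5pA5pA5pAAAA5pA5pA5pA5pAAAA5pA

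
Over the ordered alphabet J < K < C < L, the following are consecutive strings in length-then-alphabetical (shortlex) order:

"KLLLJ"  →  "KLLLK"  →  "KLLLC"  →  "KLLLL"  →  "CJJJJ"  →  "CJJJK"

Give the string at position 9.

Stepping forward 3 times from CJJJK: CJJJK → CJJJC → CJJJL, then the target.

CJJKJ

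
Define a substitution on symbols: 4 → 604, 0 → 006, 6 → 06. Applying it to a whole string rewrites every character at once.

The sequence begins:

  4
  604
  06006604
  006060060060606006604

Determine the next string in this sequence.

Replace each of the 21 characters of 006060060060606006604 in place — 006 006 06 006 06 006 006 06 006 006 06 006 06 006 06 006 006 06 06 006 604 — and concatenate.

0060060600606006006060060060600606006060060060606006604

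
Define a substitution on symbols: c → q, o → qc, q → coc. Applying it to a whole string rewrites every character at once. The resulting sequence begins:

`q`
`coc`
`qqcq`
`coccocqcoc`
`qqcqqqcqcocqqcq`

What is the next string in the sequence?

Rewriting the 15 symbols of qqcqqqcqcocqqcq one by one yields coc coc q coc coc coc q coc q qc q coc coc q coc; concatenated:

coccocqcoccoccocqcocqqcqcoccocqcoc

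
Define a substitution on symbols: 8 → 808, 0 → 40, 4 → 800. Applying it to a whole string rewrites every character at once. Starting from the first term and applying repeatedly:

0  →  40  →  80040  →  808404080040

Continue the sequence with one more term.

Expanding 808404080040: 8→808, 0→40, 8→808, 4→800, 0→40, 4→800, 0→40, 8→808, 0→40, 0→40, 4→800, 0→40. Concatenated: 808 40 808 800 40 800 40 808 40 40 800 40.

808408088004080040808404080040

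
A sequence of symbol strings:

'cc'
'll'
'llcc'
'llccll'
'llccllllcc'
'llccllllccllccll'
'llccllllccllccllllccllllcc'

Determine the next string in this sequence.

llccllllccllccllllccllllccllccllllccllccll

Each term (from the third on) is the previous term followed by the one before it: term 3 = ll·cc = llcc.
The next term joins llccllllccllccllllccllllcc and llccllllccllccll.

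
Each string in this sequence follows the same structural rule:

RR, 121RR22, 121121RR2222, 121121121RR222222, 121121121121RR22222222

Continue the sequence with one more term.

Every step adds 121 to the front and 22 to the end of the previous string.
One more step from 121121121121RR22222222 gives the answer.

121121121121121RR2222222222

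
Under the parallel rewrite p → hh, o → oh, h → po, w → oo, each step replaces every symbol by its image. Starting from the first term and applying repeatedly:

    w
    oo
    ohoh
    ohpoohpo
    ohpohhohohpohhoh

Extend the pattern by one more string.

ohpohhohpopoohpoohpohhohpopoohpo

Applying the rule to each of the 16 symbols of ohpohhohohpohhoh gives the pieces oh po hh oh po po oh po oh po hh oh po po oh po, which concatenate to the answer.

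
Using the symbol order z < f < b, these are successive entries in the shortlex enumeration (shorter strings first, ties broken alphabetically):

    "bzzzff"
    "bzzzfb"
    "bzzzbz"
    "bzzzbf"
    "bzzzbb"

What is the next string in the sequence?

The successor of bzzzbb increments the rightmost position that isn't already b and resets every position after it to z.

bzzfzz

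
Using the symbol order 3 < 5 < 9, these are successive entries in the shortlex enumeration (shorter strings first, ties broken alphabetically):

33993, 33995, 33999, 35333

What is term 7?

35353

Stepping forward 3 times from 35333: 35333 → 35335 → 35339, then the target.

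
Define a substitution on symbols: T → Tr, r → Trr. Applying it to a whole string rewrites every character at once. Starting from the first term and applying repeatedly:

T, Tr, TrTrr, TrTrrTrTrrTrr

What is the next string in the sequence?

TrTrrTrTrrTrrTrTrrTrTrrTrrTrTrrTrr

Replace each of the 13 characters of TrTrrTrTrrTrr in place — Tr Trr Tr Trr Trr Tr Trr Tr Trr Trr Tr Trr Trr — and concatenate.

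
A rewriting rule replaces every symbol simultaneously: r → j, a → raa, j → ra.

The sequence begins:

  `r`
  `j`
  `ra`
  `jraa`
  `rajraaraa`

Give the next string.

Expanding rajraaraa: r→j, a→raa, j→ra, r→j, a→raa, a→raa, r→j, a→raa, a→raa. Concatenated: j raa ra j raa raa j raa raa.

jraarajraaraajraaraa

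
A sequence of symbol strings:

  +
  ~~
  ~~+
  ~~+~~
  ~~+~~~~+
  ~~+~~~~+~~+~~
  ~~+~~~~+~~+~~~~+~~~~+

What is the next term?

Each term (from the third on) is the previous term followed by the one before it: term 3 = ~~·+ = ~~+.
So term 8 is ~~+~~~~+~~+~~~~+~~~~+·~~+~~~~+~~+~~.

~~+~~~~+~~+~~~~+~~~~+~~+~~~~+~~+~~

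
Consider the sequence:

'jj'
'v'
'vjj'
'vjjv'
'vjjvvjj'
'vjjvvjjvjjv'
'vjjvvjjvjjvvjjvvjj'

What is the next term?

vjjvvjjvjjvvjjvvjjvjjvvjjvjjv

Each term (from the third on) is the previous term followed by the one before it: term 3 = v·jj = vjj.
The next term joins vjjvvjjvjjvvjjvvjj and vjjvvjjvjjv.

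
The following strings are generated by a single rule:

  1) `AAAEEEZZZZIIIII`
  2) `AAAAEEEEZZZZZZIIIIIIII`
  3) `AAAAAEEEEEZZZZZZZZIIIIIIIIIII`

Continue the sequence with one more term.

AAAAAAEEEEEEZZZZZZZZZZIIIIIIIIIIIIII

The n-th term is n+1 A's then n+1 E's then 2n Z's then 3n-1 I's, where the shown terms are n = 2, 3, 4.
Setting n = 5 gives 6, 6, 10, 14 characters in each block.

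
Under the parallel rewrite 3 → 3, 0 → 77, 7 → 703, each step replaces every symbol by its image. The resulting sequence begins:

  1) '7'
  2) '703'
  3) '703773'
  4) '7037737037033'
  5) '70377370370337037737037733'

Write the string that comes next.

φ(70377370370337037737037733) expands symbol-by-symbol to 703 77 3 703 703 3 703 77 3 703 77 3 3 703 77 3 703 703 3 703 77 3 703 703 3 3; joining the 26 pieces gives the next term.

70377370370337037737037733703773703703370377370370333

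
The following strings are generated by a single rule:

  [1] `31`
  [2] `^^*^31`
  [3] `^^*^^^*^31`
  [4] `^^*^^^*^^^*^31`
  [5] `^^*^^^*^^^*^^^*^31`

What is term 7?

^^*^^^*^^^*^^^*^^^*^^^*^31

Each term is the previous one with ^^*^ prepended.
From ^^*^^^*^^^*^^^*^31, 2 further steps: ^^*^^^*^^^*^^^*^31 → ^^*^^^*^^^*^^^*^^^*^31 → (answer).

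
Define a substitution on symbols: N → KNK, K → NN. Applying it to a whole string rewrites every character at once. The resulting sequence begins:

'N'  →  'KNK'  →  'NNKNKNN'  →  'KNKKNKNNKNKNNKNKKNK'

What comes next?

Replace each of the 19 characters of KNKKNKNNKNKNNKNKKNK in place — NN KNK NN NN KNK NN KNK KNK NN KNK NN KNK KNK NN KNK NN NN KNK NN — and concatenate.

NNKNKNNNNKNKNNKNKKNKNNKNKNNKNKKNKNNKNKNNNNKNKNN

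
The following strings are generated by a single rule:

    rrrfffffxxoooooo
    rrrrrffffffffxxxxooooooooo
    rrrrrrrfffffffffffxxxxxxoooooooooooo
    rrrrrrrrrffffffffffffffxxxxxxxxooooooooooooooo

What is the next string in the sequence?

rrrrrrrrrrrfffffffffffffffffxxxxxxxxxxoooooooooooooooooo

Term n consists of 2n-1 r's, followed by 3n-1 f's, followed by 2n-2 x's, followed by 3n o's, where the shown terms are n = 2, 3, 4, 5.
For the next term, n = 6, so the run lengths are 11, 17, 10, 18.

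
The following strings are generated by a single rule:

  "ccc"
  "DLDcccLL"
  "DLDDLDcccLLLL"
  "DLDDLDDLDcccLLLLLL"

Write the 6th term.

DLDDLDDLDDLDDLDcccLLLLLLLLLL

s(k+1) = DLD·s(k)·LL, so each term gains DLD as a prefix and LL as a suffix.
From DLDDLDDLDcccLLLLLL, 2 further steps: DLDDLDDLDcccLLLLLL → DLDDLDDLDDLDcccLLLLLLLL → (answer).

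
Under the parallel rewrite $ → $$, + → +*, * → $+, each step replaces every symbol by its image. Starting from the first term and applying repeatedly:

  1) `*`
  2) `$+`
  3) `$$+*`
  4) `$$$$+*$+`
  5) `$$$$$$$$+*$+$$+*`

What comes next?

$$$$$$$$$$$$$$$$+*$+$$+*$$$$+*$+

φ($$$$$$$$+*$+$$+*) expands symbol-by-symbol to $$ $$ $$ $$ $$ $$ $$ $$ +* $+ $$ +* $$ $$ +* $+; joining the 16 pieces gives the next term.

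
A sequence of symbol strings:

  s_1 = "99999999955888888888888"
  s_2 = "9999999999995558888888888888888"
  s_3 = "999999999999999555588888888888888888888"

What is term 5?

The n-th term is 3n 9's then n-1 5's then 4n 8's, where the shown terms are n = 3, 4, 5.
At n = 7 the blocks have lengths 21, 6, 28.

9999999999999999999995555558888888888888888888888888888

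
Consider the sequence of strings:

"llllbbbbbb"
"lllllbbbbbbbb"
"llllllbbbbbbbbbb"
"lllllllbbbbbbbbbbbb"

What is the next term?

llllllllbbbbbbbbbbbbbb

The n-th term is n+2 l's then 2n+2 b's, where the shown terms are n = 2, 3, 4, 5.
Setting n = 6 gives 8, 14 characters in each block.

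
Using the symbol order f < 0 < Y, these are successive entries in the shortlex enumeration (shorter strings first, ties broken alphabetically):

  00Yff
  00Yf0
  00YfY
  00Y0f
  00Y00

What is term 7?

00YYf

Advancing 2 positions from 00Y00 through 00Y00 → 00Y0Y reaches term 7.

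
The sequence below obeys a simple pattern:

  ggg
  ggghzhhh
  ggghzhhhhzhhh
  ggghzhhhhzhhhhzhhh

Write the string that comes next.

Every step adds hzhhh to the end: s(k+1) = s(k)·hzhhh.
Applying this once more to ggghzhhhhzhhhhzhhh:

ggghzhhhhzhhhhzhhhhzhhh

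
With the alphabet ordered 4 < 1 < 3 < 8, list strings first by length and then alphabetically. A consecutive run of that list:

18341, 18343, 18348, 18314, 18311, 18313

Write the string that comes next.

18318

Treat 18313 as a base-4 numeral over the given alphabet and add one, carrying through any trailing 8's.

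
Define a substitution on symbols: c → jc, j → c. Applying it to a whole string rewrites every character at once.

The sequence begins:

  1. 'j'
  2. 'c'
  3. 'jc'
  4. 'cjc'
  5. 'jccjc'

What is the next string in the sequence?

cjcjccjc

Apply φ to jccjc symbol by symbol: j→c, c→jc, c→jc, j→c, c→jc; joined: c jc jc c jc.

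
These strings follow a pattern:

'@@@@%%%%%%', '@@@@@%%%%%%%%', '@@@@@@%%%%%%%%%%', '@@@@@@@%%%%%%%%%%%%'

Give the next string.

@@@@@@@@%%%%%%%%%%%%%%

Each string has the form @^{n+1} %^{2n}, where the shown terms are n = 3, 4, 5, 6.
For the next term, n = 7, so the run lengths are 8, 14.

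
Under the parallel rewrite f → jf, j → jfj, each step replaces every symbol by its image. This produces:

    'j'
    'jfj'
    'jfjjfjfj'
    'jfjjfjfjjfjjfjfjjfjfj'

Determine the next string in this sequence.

jfjjfjfjjfjjfjfjjfjfjjfjjfjfjjfjjfjfjjfjfjjfjjfjfjjfjfj

φ(jfjjfjfjjfjjfjfjjfjfj) expands symbol-by-symbol to jfj jf jfj jfj jf jfj jf jfj jfj jf jfj jfj jf jfj jf jfj jfj jf jfj jf jfj; joining the 21 pieces gives the next term.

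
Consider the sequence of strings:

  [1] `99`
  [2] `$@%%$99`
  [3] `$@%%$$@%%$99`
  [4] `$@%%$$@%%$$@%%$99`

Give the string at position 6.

The strings grow by a fixed prefix $@%%$ each time.
From $@%%$$@%%$$@%%$99, 2 further steps: $@%%$$@%%$$@%%$99 → $@%%$$@%%$$@%%$$@%%$99 → (answer).

$@%%$$@%%$$@%%$$@%%$$@%%$99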